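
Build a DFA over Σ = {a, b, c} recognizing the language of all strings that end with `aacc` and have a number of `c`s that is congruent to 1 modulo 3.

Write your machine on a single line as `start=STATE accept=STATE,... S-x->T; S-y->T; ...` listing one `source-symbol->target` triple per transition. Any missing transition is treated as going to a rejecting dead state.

Run two small machines in parallel and take their product. The first has 5 states tracking how much of the suffix `aacc` has currently been matched; the second has 3 states tracking the count of `c`s modulo 3. A product state is a pair (one from each), accepting exactly when both do. Minimizing collapses redundant product states.
        a   b   c  
>  q0   q0  q0  q1 
   q1   q1  q1  q2 
   q2   q3  q2  q0 
   q3   q4  q2  q0 
   q4   q4  q2  q5 
   q5   q0  q0  q6 
 * q6   q1  q1  q2 
(> = start, * = accepting)

start=q0; accept=q6; q0-a->q0; q0-b->q0; q0-c->q1; q1-a->q1; q1-b->q1; q1-c->q2; q2-a->q3; q2-b->q2; q2-c->q0; q3-a->q4; q3-b->q2; q3-c->q0; q4-a->q4; q4-b->q2; q4-c->q5; q5-a->q0; q5-b->q0; q5-c->q6; q6-a->q1; q6-b->q1; q6-c->q2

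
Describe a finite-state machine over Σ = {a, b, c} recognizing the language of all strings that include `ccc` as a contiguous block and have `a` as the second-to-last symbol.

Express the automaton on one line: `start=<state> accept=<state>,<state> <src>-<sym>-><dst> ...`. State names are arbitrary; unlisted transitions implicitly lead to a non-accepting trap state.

start=q0 accept=q5,q6 q0-a->q0 q0-b->q0 q0-c->q1 q1-a->q0 q1-b->q0 q1-c->q2 q2-a->q0 q2-b->q0 q2-c->q3 q3-a->q4 q3-b->q3 q3-c->q3 q4-a->q5 q4-b->q6 q4-c->q6 q5-a->q5 q5-b->q6 q5-c->q6 q6-a->q4 q6-b->q3 q6-c->q3

Handle the two conditions separately and then intersect. The first has 4 states tracking whether and how much of `ccc` has been seen; the second has 13 states tracking the last 2 symbols read. A product state is a pair (one from each), accepting exactly when both do. After merging equivalent states the machine shrinks.
With 7 states:
        a   b   c  
>  q0   q0  q0  q1 
   q1   q0  q0  q2 
   q2   q0  q0  q3 
   q3   q4  q3  q3 
   q4   q5  q6  q6 
 * q5   q5  q6  q6 
 * q6   q4  q3  q3 
(> = start, * = accepting)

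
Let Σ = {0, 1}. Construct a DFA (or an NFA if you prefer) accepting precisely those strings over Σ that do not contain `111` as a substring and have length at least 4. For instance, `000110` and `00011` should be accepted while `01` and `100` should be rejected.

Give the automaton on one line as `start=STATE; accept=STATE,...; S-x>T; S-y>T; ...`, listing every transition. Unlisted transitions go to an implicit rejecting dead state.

start=S0; accept=S10,S11,S12; S0-0>S1; S0-1>S2; S1-0>S3; S1-1>S4; S2-0>S3; S2-1>S5; S3-0>S6; S3-1>S7; S4-0>S6; S4-1>S8; S5-0>S6; S5-1>S9; S6-0>S10; S6-1>S11; S7-0>S10; S7-1>S12; S8-0>S10; S8-1>S9; S9-0>S9; S9-1>S9; S10-0>S10; S10-1>S11; S11-0>S10; S11-1>S12; S12-0>S10; S12-1>S9

Handle the two conditions separately and then intersect. One (4 states) tracks partial matches of the forbidden pattern `111`; the other (6 states) tracks the input length, saturating at 5. Each combined state is a pair, one component from each; accept when both components accept. Minimizing collapses redundant product states.
13 states suffice.
          0    1  
>  S0     S1   S2 
   S1     S3   S4 
   S2     S3   S5 
   S3     S6   S7 
   S4     S6   S8 
   S5     S6   S9 
   S6    S10  S11 
   S7    S10  S12 
   S8    S10   S9 
   S9     S9   S9 
 * S10   S10  S11 
 * S11   S10  S12 
 * S12   S10   S9 
(> = start, * = accepting)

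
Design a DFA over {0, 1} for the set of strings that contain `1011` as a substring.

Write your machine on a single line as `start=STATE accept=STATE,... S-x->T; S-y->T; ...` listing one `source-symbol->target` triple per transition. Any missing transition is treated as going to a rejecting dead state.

start=s0; accept=s4; s0-0->s0; s0-1->s1; s1-0->s2; s1-1->s1; s2-0->s0; s2-1->s3; s3-0->s2; s3-1->s4; s4-0->s4; s4-1->s4

Track how much of `1011` has been matched so far: state s0 is no progress, s4 is the absorbing accept state reached once `1011` has occurred. Intermediate states record partial matches; on a mismatch, fall back to the longest reusable overlap.
        0   1  
>  s0   s0  s1 
   s1   s2  s1 
   s2   s0  s3 
   s3   s2  s4 
 * s4   s4  s4 
(> = start, * = accepting)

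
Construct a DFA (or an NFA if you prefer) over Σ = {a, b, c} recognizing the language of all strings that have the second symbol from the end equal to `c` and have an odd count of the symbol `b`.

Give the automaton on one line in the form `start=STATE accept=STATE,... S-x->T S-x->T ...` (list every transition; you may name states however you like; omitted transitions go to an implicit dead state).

Build one automaton per condition and run them in lockstep. The first has 13 states tracking the last 2 symbols read; the second has 2 states tracking the count of `b`s modulo 2. A product state is a pair (one from each), accepting exactly when both do. Equivalent product states are then merged.
6 states suffice.
        a   b   c  
>  q0   q0  q1  q2 
   q1   q1  q0  q3 
   q2   q0  q4  q2 
   q3   q4  q0  q5 
 * q4   q1  q0  q3 
 * q5   q4  q0  q5 
(> = start, * = accepting)

start=q0 accept=q4,q5 q0-a->q0 q0-b->q1 q0-c->q2 q1-a->q1 q1-b->q0 q1-c->q3 q2-a->q0 q2-b->q4 q2-c->q2 q3-a->q4 q3-b->q0 q3-c->q5 q4-a->q1 q4-b->q0 q4-c->q3 q5-a->q4 q5-b->q0 q5-c->q5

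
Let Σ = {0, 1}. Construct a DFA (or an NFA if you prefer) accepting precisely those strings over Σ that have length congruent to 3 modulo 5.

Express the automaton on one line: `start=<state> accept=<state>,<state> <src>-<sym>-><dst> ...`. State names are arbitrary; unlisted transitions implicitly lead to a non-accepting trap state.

start=q0 accept=q3 q0-0->q1 q0-1->q1 q1-0->q2 q1-1->q2 q2-0->q3 q2-1->q3 q3-0->q4 q3-1->q4 q4-0->q0 q4-1->q0

Only the length mod 5 matters, so use a 5-cycle: from any state, every input symbol moves to the next state, wrapping q4 back to q0. Mark q3 accepting.
A 5-state machine:
        0   1  
>  q0   q1  q1 
   q1   q2  q2 
   q2   q3  q3 
 * q3   q4  q4 
   q4   q0  q0 
(> = start, * = accepting)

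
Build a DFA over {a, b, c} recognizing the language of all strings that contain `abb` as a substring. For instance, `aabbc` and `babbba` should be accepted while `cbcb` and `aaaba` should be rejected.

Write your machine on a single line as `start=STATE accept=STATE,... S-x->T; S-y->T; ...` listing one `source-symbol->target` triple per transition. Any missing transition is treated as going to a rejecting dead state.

start=s0; accept=s3; s0-a->s1; s0-b->s0; s0-c->s0; s1-a->s1; s1-b->s2; s1-c->s0; s2-a->s1; s2-b->s3; s2-c->s0; s3-a->s3; s3-b->s3; s3-c->s3

Track how much of `abb` has been matched so far: state s0 is no progress, s3 is the absorbing accept state reached once `abb` has occurred. Intermediate states record partial matches; on a mismatch, fall back to the longest reusable overlap.
4 states suffice.
        a   b   c  
>  s0   s1  s0  s0 
   s1   s1  s2  s0 
   s2   s1  s3  s0 
 * s3   s3  s3  s3 
(> = start, * = accepting)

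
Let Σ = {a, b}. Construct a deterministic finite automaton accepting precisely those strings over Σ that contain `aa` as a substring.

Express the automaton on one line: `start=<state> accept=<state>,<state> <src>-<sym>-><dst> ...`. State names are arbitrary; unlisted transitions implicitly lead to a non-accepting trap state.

States s0..s1 record the length of the longest prefix of `aa` that matches the current input suffix. Reaching s2 means `aa` has been seen, and we stay there forever. Accept from s2.
A 3-state machine:
        a   b  
>  s0   s1  s0 
   s1   s2  s0 
 * s2   s2  s2 
(> = start, * = accepting)

start=s0 accept=s2 s0-a->s1 s0-b->s0 s1-a->s2 s1-b->s0 s2-a->s2 s2-b->s2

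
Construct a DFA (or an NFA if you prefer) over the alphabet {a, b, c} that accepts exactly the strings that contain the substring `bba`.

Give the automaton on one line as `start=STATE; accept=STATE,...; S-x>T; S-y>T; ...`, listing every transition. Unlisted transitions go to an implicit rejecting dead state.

start=q0; accept=q3; q0-a>q0; q0-b>q1; q0-c>q0; q1-a>q0; q1-b>q2; q1-c>q0; q2-a>q3; q2-b>q2; q2-c>q0; q3-a>q3; q3-b>q3; q3-c>q3

Track how much of `bba` has been matched so far: state q0 is no progress, q3 is the absorbing accept state reached once `bba` has occurred. Intermediate states record partial matches; on a mismatch, fall back to the longest reusable overlap.
4 states suffice.
        a   b   c  
>  q0   q0  q1  q0 
   q1   q0  q2  q0 
   q2   q3  q2  q0 
 * q3   q3  q3  q3 
(> = start, * = accepting)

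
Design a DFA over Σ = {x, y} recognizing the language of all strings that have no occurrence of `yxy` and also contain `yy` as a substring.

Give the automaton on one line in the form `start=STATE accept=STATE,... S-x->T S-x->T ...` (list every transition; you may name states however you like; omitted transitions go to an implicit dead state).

start=S0 accept=S3,S5,S6 S0-x->S0 S0-y->S1 S1-x->S2 S1-y->S3 S2-x->S0 S2-y->S4 S3-x->S5 S3-y->S3 S4-x->S4 S4-y->S4 S5-x->S6 S5-y->S4 S6-x->S6 S6-y->S3

Run two small machines in parallel and take their product. The first has 4 states tracking partial matches of the forbidden pattern `yxy`; the second has 3 states tracking whether and how much of `yy` has been seen. A product state is a pair (one from each), accepting exactly when both do. Minimizing collapses redundant product states.
        x   y  
>  S0   S0  S1 
   S1   S2  S3 
   S2   S0  S4 
 * S3   S5  S3 
   S4   S4  S4 
 * S5   S6  S4 
 * S6   S6  S3 
(> = start, * = accepting)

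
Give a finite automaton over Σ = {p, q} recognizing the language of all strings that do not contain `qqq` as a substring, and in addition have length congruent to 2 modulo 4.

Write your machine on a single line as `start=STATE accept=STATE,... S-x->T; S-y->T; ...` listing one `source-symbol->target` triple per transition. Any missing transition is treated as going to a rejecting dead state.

start=S0; accept=S3,S4,S5; S0-p->S1; S0-q->S2; S1-p->S3; S1-q->S4; S2-p->S3; S2-q->S5; S3-p->S6; S3-q->S7; S4-p->S6; S4-q->S8; S5-p->S6; S5-q->S9; S6-p->S0; S6-q->S10; S7-p->S0; S7-q->S11; S8-p->S0; S8-q->S12; S9-p->S12; S9-q->S12; S10-p->S1; S10-q->S13; S11-p->S1; S11-q->S14; S12-p->S14; S12-q->S14; S13-p->S3; S13-q->S15; S14-p->S15; S14-q->S15; S15-p->S9; S15-q->S9

Handle the two conditions separately and then intersect. One (4 states) tracks partial matches of the forbidden pattern `qqq`; the other (4 states) tracks the input length modulo 4. Each combined state is a pair, one component from each; accept when both components accept.
16 states suffice.
          p    q  
>  S0     S1   S2 
   S1     S3   S4 
   S2     S3   S5 
 * S3     S6   S7 
 * S4     S6   S8 
 * S5     S6   S9 
   S6     S0  S10 
   S7     S0  S11 
   S8     S0  S12 
   S9    S12  S12 
   S10    S1  S13 
   S11    S1  S14 
   S12   S14  S14 
   S13    S3  S15 
   S14   S15  S15 
   S15    S9   S9 
(> = start, * = accepting)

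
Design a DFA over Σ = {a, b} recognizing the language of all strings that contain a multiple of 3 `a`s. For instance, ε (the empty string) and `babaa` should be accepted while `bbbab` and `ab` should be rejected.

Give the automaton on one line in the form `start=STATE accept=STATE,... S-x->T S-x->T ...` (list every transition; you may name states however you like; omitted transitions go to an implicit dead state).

start=s0 accept=s0 s0-a->s1 s0-b->s0 s1-a->s2 s1-b->s1 s2-a->s0 s2-b->s2

The only thing that matters is how many `a`s have appeared, reduced mod 3. Use one state per residue: s0 for 0, …, s2 for 2. Reading `a` moves to the next residue; anything else stays put. s0 is accepting.
3 states suffice.
        a   b  
>* s0   s1  s0 
   s1   s2  s1 
   s2   s0  s2 
(> = start, * = accepting)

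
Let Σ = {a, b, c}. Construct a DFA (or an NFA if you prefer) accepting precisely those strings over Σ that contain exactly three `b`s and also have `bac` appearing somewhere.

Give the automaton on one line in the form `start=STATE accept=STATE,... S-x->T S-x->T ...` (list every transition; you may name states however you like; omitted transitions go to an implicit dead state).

Build one automaton per condition and run them in lockstep. The first has 5 states tracking the count of `b`s, saturating at 4; the second has 4 states tracking whether and how much of `bac` has been seen. A product state is a pair (one from each), accepting exactly when both do. Equivalent product states are then merged.
          a    b    c  
>  S0     S0   S1   S0 
   S1     S2   S3   S4 
   S2     S4   S3   S5 
   S3     S6   S7   S8 
   S4     S4   S3   S4 
   S5     S5   S9   S5 
   S6     S8   S7   S9 
   S7    S10  S11  S11 
   S8     S8   S7   S8 
   S9     S9  S12   S9 
   S10   S11  S11  S12 
   S11   S11  S11  S11 
 * S12   S12  S11  S12 
(> = start, * = accepting)

start=S0 accept=S12 S0-a->S0 S0-b->S1 S0-c->S0 S1-a->S2 S1-b->S3 S1-c->S4 S2-a->S4 S2-b->S3 S2-c->S5 S3-a->S6 S3-b->S7 S3-c->S8 S4-a->S4 S4-b->S3 S4-c->S4 S5-a->S5 S5-b->S9 S5-c->S5 S6-a->S8 S6-b->S7 S6-c->S9 S7-a->S10 S7-b->S11 S7-c->S11 S8-a->S8 S8-b->S7 S8-c->S8 S9-a->S9 S9-b->S12 S9-c->S9 S10-a->S11 S10-b->S11 S10-c->S12 S11-a->S11 S11-b->S11 S11-c->S11 S12-a->S12 S12-b->S11 S12-c->S12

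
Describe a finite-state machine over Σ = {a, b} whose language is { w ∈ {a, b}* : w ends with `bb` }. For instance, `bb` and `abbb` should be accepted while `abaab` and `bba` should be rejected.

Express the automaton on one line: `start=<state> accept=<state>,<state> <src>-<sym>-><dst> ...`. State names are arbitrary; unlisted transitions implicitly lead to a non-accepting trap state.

start=S0 accept=S2 S0-a->S0 S0-b->S1 S1-a->S0 S1-b->S2 S2-a->S0 S2-b->S2

Let each state record the length of the longest suffix of the input read so far that is also a prefix of `bb`. S1 means the last symbol is `b`; S2 means the last 2 symbols are `bb`. Accept only at S2, where the string currently ends in `bb`.
3 states suffice.
        a   b  
>  S0   S0  S1 
   S1   S0  S2 
 * S2   S0  S2 
(> = start, * = accepting)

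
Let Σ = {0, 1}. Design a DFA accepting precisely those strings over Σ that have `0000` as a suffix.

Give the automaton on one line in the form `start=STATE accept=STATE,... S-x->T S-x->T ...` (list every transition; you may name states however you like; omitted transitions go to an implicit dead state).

Let each state record the length of the longest suffix of the input read so far that is also a prefix of `0000`. s1 means the last symbol is `0`; s2 means the last 2 symbols are `00`; s3 means the last 3 symbols are `000`; s4 means the last 4 symbols are `0000`. Accept only at s4, where the string currently ends in `0000`.
With 5 states:
        0   1  
>  s0   s1  s0 
   s1   s2  s0 
   s2   s3  s0 
   s3   s4  s0 
 * s4   s4  s0 
(> = start, * = accepting)

start=s0 accept=s4 s0-0->s1 s0-1->s0 s1-0->s2 s1-1->s0 s2-0->s3 s2-1->s0 s3-0->s4 s3-1->s0 s4-0->s4 s4-1->s0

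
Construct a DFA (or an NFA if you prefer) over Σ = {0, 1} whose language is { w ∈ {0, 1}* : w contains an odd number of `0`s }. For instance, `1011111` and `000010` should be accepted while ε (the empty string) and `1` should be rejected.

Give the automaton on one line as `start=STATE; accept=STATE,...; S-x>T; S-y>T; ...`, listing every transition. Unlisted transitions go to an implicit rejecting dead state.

start=A; accept=B; A-0>B; A-1>A; B-0>A; B-1>B

Keep the running count of `0`s modulo 2: each `0` advances along the cycle A → B → A while other symbols loop. Accept at B.
With 2 states:
       0  1 
>  A   B  A 
 * B   A  B 
(> = start, * = accepting)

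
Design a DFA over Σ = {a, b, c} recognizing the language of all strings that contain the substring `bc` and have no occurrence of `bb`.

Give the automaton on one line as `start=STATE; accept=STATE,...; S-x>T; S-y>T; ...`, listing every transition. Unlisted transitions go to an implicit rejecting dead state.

start=S0; accept=S3,S6; S0-a>S0; S0-b>S1; S0-c>S0; S1-a>S0; S1-b>S2; S1-c>S3; S2-a>S4; S2-b>S2; S2-c>S5; S3-a>S3; S3-b>S6; S3-c>S3; S4-a>S4; S4-b>S2; S4-c>S4; S5-a>S5; S5-b>S5; S5-c>S5; S6-a>S3; S6-b>S5; S6-c>S3

Run two small machines in parallel and take their product. One (3 states) tracks whether and how much of `bc` has been seen; the other (3 states) tracks partial matches of the forbidden pattern `bb`. Each combined state is a pair, one component from each; accept when both components accept.
With 7 states:
        a   b   c  
>  S0   S0  S1  S0 
   S1   S0  S2  S3 
   S2   S4  S2  S5 
 * S3   S3  S6  S3 
   S4   S4  S2  S4 
   S5   S5  S5  S5 
 * S6   S3  S5  S3 
(> = start, * = accepting)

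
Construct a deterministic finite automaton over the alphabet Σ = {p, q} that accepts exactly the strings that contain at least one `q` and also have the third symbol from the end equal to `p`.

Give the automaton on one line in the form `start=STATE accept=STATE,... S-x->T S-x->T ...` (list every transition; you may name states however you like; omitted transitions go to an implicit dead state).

Handle the two conditions separately and then intersect. The first has 3 states tracking the count of `q`s, saturating at 2; the second has 15 states tracking the last 3 symbols read. A product state is a pair (one from each), accepting exactly when both do.
20 states suffice.
          p    q  
>  s0     s1   s2 
   s1     s3   s4 
   s2     s5   s6 
   s3     s7   s8 
   s4     s9  s10 
   s5    s11  s12 
   s6    s13  s14 
   s7     s7   s8 
 * s8     s9  s10 
 * s9    s11  s12 
 * s10   s13  s14 
   s11   s15  s16 
   s12   s17  s10 
   s13   s18  s12 
   s14   s13  s14 
 * s15   s15  s16 
 * s16   s17  s10 
 * s17   s18  s12 
   s18   s19  s16 
 * s19   s19  s16 
(> = start, * = accepting)

start=s0 accept=s8,s9,s10,s15,s16,s17,s19 s0-p->s1 s0-q->s2 s1-p->s3 s1-q->s4 s2-p->s5 s2-q->s6 s3-p->s7 s3-q->s8 s4-p->s9 s4-q->s10 s5-p->s11 s5-q->s12 s6-p->s13 s6-q->s14 s7-p->s7 s7-q->s8 s8-p->s9 s8-q->s10 s9-p->s11 s9-q->s12 s10-p->s13 s10-q->s14 s11-p->s15 s11-q->s16 s12-p->s17 s12-q->s10 s13-p->s18 s13-q->s12 s14-p->s13 s14-q->s14 s15-p->s15 s15-q->s16 s16-p->s17 s16-q->s10 s17-p->s18 s17-q->s12 s18-p->s19 s18-q->s16 s19-p->s19 s19-q->s16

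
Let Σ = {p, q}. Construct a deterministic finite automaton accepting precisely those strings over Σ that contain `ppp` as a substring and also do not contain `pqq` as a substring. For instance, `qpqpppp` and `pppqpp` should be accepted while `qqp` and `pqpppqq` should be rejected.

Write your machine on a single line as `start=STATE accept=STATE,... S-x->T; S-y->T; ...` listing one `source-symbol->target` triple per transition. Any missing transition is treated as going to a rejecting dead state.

start=S0; accept=S4,S6; S0-p->S1; S0-q->S0; S1-p->S2; S1-q->S3; S2-p->S4; S2-q->S3; S3-p->S1; S3-q->S5; S4-p->S4; S4-q->S6; S5-p->S5; S5-q->S5; S6-p->S4; S6-q->S5

Build one automaton per condition and run them in lockstep. One (4 states) tracks whether and how much of `ppp` has been seen; the other (4 states) tracks partial matches of the forbidden pattern `pqq`. Each combined state is a pair, one component from each; accept when both components accept. After merging equivalent states the machine shrinks.
With 7 states:
        p   q  
>  S0   S1  S0 
   S1   S2  S3 
   S2   S4  S3 
   S3   S1  S5 
 * S4   S4  S6 
   S5   S5  S5 
 * S6   S4  S5 
(> = start, * = accepting)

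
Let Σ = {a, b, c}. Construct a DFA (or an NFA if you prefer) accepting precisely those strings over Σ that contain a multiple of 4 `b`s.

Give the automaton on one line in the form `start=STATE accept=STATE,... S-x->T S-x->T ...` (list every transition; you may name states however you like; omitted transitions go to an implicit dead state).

start=q0 accept=q0 q0-a->q0 q0-b->q1 q0-c->q0 q1-a->q1 q1-b->q2 q1-c->q1 q2-a->q2 q2-b->q3 q2-c->q2 q3-a->q3 q3-b->q0 q3-c->q3

The only thing that matters is how many `b`s have appeared, reduced mod 4. Use one state per residue: q0 for 0, …, q3 for 3. Reading `b` moves to the next residue; anything else stays put. q0 is accepting.
        a   b   c  
>* q0   q0  q1  q0 
   q1   q1  q2  q1 
   q2   q2  q3  q2 
   q3   q3  q0  q3 
(> = start, * = accepting)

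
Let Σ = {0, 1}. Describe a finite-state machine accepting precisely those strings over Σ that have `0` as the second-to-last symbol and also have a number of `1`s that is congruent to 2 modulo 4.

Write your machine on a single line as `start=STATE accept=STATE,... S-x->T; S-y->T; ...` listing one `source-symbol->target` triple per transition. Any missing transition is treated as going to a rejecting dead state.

Build one automaton per condition and run them in lockstep. One (7 states) tracks the last 2 symbols read; the other (4 states) tracks the count of `1`s modulo 4. Each combined state is a pair, one component from each; accept when both components accept. After merging equivalent states the machine shrinks.
        0   1  
>  q0   q0  q1 
   q1   q2  q3 
   q2   q2  q4 
   q3   q5  q6 
 * q4   q5  q6 
   q5   q7  q6 
   q6   q6  q0 
 * q7   q7  q6 
(> = start, * = accepting)

start=q0; accept=q4,q7; q0-0->q0; q0-1->q1; q1-0->q2; q1-1->q3; q2-0->q2; q2-1->q4; q3-0->q5; q3-1->q6; q4-0->q5; q4-1->q6; q5-0->q7; q5-1->q6; q6-0->q6; q6-1->q0; q7-0->q7; q7-1->q6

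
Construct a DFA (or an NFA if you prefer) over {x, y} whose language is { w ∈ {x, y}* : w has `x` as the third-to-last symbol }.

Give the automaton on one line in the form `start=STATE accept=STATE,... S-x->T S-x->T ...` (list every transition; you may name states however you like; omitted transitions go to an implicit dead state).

A DFA must remember the last 3 symbols (since which symbol is third-to-last isn't known until the input ends). Use one state per possible window of the last ≤3 symbols; accept from those whose window starts with `x`.
A 15-state machine:
          x    y  
>  q0     q1   q2 
   q1     q3   q4 
   q2     q5   q6 
   q3     q7   q8 
   q4     q9  q10 
   q5    q11  q12 
   q6    q13  q14 
 * q7     q7   q8 
 * q8     q9  q10 
 * q9    q11  q12 
 * q10   q13  q14 
   q11    q7   q8 
   q12    q9  q10 
   q13   q11  q12 
   q14   q13  q14 
(> = start, * = accepting)

start=q0 accept=q7,q8,q9,q10 q0-x->q1 q0-y->q2 q1-x->q3 q1-y->q4 q2-x->q5 q2-y->q6 q3-x->q7 q3-y->q8 q4-x->q9 q4-y->q10 q5-x->q11 q5-y->q12 q6-x->q13 q6-y->q14 q7-x->q7 q7-y->q8 q8-x->q9 q8-y->q10 q9-x->q11 q9-y->q12 q10-x->q13 q10-y->q14 q11-x->q7 q11-y->q8 q12-x->q9 q12-y->q10 q13-x->q11 q13-y->q12 q14-x->q13 q14-y->q14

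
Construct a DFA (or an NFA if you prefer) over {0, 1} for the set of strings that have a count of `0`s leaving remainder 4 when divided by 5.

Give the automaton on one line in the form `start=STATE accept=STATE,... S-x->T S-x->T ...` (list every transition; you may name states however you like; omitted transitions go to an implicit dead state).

Keep the running count of `0`s modulo 5: each `0` advances along the cycle s0 → s1 → s2 → s3 → s4 → s0 while other symbols loop. Accept at s4.
        0   1  
>  s0   s1  s0 
   s1   s2  s1 
   s2   s3  s2 
   s3   s4  s3 
 * s4   s0  s4 
(> = start, * = accepting)

start=s0 accept=s4 s0-0->s1 s0-1->s0 s1-0->s2 s1-1->s1 s2-0->s3 s2-1->s2 s3-0->s4 s3-1->s3 s4-0->s0 s4-1->s4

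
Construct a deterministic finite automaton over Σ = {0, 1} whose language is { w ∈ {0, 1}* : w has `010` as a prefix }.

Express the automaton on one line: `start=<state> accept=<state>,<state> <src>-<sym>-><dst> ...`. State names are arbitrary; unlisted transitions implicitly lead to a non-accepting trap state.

start=S0 accept=S3 S0-0->S1 S0-1->S4 S1-0->S4 S1-1->S2 S2-0->S3 S2-1->S4 S3-0->S3 S3-1->S3 S4-0->S4 S4-1->S4

Walk along `010` while the input agrees: from S0 take `0` to S1, and so on. Any deviation drops to the rejecting sink S4. Once S3 is reached the prefix is confirmed and every continuation is accepted.
A 5-state machine:
        0   1  
>  S0   S1  S4 
   S1   S4  S2 
   S2   S3  S4 
 * S3   S3  S3 
   S4   S4  S4 
(> = start, * = accepting)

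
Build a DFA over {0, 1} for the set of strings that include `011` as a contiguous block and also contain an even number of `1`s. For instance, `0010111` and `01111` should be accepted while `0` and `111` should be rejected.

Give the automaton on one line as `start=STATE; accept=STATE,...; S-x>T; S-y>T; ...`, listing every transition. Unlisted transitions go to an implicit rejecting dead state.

start=S0; accept=S5; S0-0>S1; S0-1>S2; S1-0>S1; S1-1>S3; S2-0>S4; S2-1>S0; S3-0>S4; S3-1>S5; S4-0>S4; S4-1>S6; S5-0>S5; S5-1>S7; S6-0>S1; S6-1>S7; S7-0>S7; S7-1>S5

Handle the two conditions separately and then intersect. The first has 4 states tracking whether and how much of `011` has been seen; the second has 2 states tracking the count of `1`s modulo 2. A product state is a pair (one from each), accepting exactly when both do.
An 8-state machine:
        0   1  
>  S0   S1  S2 
   S1   S1  S3 
   S2   S4  S0 
   S3   S4  S5 
   S4   S4  S6 
 * S5   S5  S7 
   S6   S1  S7 
   S7   S7  S5 
(> = start, * = accepting)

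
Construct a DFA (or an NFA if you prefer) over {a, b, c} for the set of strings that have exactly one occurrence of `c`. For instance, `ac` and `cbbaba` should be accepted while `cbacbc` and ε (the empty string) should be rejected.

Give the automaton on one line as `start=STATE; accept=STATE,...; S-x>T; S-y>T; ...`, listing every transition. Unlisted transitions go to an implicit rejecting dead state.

start=q0; accept=q1; q0-a>q0; q0-b>q0; q0-c>q1; q1-a>q1; q1-b>q1; q1-c>q2; q2-a>q2; q2-b>q2; q2-c>q2

Only the number of `c`s matters, and only up to 2. Make a chain q0 → q1 → q2 advanced by each `c` (with q2 absorbing); every other symbol self-loops. The accepting set is {q1}.
3 states suffice.
        a   b   c  
>  q0   q0  q0  q1 
 * q1   q1  q1  q2 
   q2   q2  q2  q2 
(> = start, * = accepting)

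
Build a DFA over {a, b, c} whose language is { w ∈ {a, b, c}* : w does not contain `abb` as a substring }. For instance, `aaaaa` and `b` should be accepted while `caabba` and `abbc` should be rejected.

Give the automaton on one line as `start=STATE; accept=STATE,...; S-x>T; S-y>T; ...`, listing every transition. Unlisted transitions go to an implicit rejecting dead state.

start=s0; accept=s0,s1,s2; s0-a>s1; s0-b>s0; s0-c>s0; s1-a>s1; s1-b>s2; s1-c>s0; s2-a>s1; s2-b>s3; s2-c>s0; s3-a>s3; s3-b>s3; s3-c>s3

This is the complement of 'contains `abb`'. Use the same substring-matching states — s0 through s3 holding how much of `abb` has just been matched — but flip the accepting set: everything except the trap s3 accepts.
        a   b   c  
>* s0   s1  s0  s0 
 * s1   s1  s2  s0 
 * s2   s1  s3  s0 
   s3   s3  s3  s3 
(> = start, * = accepting)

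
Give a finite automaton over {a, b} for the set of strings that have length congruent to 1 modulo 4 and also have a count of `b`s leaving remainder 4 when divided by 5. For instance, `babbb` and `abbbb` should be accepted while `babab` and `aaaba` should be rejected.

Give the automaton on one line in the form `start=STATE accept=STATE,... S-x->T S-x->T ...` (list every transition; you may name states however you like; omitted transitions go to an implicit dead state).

start=s0 accept=s16 s0-a->s1 s0-b->s2 s1-a->s3 s1-b->s4 s2-a->s4 s2-b->s5 s3-a->s6 s3-b->s7 s4-a->s7 s4-b->s8 s5-a->s8 s5-b->s9 s6-a->s0 s6-b->s10 s7-a->s10 s7-b->s11 s8-a->s11 s8-b->s12 s9-a->s12 s9-b->s13 s10-a->s2 s10-b->s14 s11-a->s14 s11-b->s15 s12-a->s15 s12-b->s16 s13-a->s16 s13-b->s1 s14-a->s5 s14-b->s17 s15-a->s17 s15-b->s18 s16-a->s18 s16-b->s3 s17-a->s9 s17-b->s19 s18-a->s19 s18-b->s6 s19-a->s13 s19-b->s0

Build one automaton per condition and run them in lockstep. One (4 states) tracks the input length modulo 4; the other (5 states) tracks the count of `b`s modulo 5. Each combined state is a pair, one component from each; accept when both components accept.
With 20 states:
          a    b  
>  s0     s1   s2 
   s1     s3   s4 
   s2     s4   s5 
   s3     s6   s7 
   s4     s7   s8 
   s5     s8   s9 
   s6     s0  s10 
   s7    s10  s11 
   s8    s11  s12 
   s9    s12  s13 
   s10    s2  s14 
   s11   s14  s15 
   s12   s15  s16 
   s13   s16   s1 
   s14    s5  s17 
   s15   s17  s18 
 * s16   s18   s3 
   s17    s9  s19 
   s18   s19   s6 
   s19   s13   s0 
(> = start, * = accepting)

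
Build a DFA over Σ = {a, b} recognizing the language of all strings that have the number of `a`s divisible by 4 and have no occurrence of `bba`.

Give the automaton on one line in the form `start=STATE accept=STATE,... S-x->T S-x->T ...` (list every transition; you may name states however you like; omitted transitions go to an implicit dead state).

Run two small machines in parallel and take their product. One (4 states) tracks the count of `a`s modulo 4; the other (4 states) tracks partial matches of the forbidden pattern `bba`. Each combined state is a pair, one component from each; accept when both components accept. Equivalent product states are then merged.
10 states suffice.
        a   b  
>* q0   q1  q2 
   q1   q3  q4 
 * q2   q1  q5 
   q3   q6  q7 
   q4   q3  q8 
 * q5   q8  q5 
   q6   q0  q9 
   q7   q6  q8 
   q8   q8  q8 
   q9   q0  q8 
(> = start, * = accepting)

start=q0 accept=q0,q2,q5 q0-a->q1 q0-b->q2 q1-a->q3 q1-b->q4 q2-a->q1 q2-b->q5 q3-a->q6 q3-b->q7 q4-a->q3 q4-b->q8 q5-a->q8 q5-b->q5 q6-a->q0 q6-b->q9 q7-a->q6 q7-b->q8 q8-a->q8 q8-b->q8 q9-a->q0 q9-b->q8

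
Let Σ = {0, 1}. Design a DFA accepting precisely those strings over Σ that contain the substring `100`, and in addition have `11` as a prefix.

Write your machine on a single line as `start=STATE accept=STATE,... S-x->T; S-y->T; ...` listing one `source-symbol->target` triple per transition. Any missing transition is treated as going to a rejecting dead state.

Run two small machines in parallel and take their product. One (4 states) tracks whether and how much of `100` has been seen; the other (4 states) tracks whether the input so far still matches the prefix `11`. Each combined state is a pair, one component from each; accept when both components accept. After merging equivalent states the machine shrinks.
        0   1  
>  s0   s1  s2 
   s1   s1  s1 
   s2   s1  s3 
   s3   s4  s3 
   s4   s5  s3 
 * s5   s5  s5 
(> = start, * = accepting)

start=s0; accept=s5; s0-0->s1; s0-1->s2; s1-0->s1; s1-1->s1; s2-0->s1; s2-1->s3; s3-0->s4; s3-1->s3; s4-0->s5; s4-1->s3; s5-0->s5; s5-1->s5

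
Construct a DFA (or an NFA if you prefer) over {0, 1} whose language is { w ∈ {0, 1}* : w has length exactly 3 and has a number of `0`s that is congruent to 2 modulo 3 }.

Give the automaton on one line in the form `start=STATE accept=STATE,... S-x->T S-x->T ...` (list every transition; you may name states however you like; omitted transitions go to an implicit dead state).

start=A accept=G A-0->B A-1->C B-0->D B-1->E C-0->E C-1->F D-0->F D-1->G E-0->G E-1->F F-0->F F-1->F G-0->F G-1->F

Run two small machines in parallel and take their product. The first has 5 states tracking the input length, saturating at 4; the second has 3 states tracking the count of `0`s modulo 3. A product state is a pair (one from each), accepting exactly when both do. After merging equivalent states the machine shrinks.
A 7-state machine:
       0  1 
>  A   B  C 
   B   D  E 
   C   E  F 
   D   F  G 
   E   G  F 
   F   F  F 
 * G   F  F 
(> = start, * = accepting)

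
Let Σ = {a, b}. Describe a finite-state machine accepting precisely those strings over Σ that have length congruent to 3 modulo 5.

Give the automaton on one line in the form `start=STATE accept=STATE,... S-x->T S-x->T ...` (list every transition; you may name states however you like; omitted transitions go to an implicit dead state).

Only the length mod 5 matters, so use a 5-cycle: from any state, every input symbol moves to the next state, wrapping s4 back to s0. Mark s3 accepting.
A 5-state machine:
        a   b  
>  s0   s1  s1 
   s1   s2  s2 
   s2   s3  s3 
 * s3   s4  s4 
   s4   s0  s0 
(> = start, * = accepting)

start=s0 accept=s3 s0-a->s1 s0-b->s1 s1-a->s2 s1-b->s2 s2-a->s3 s2-b->s3 s3-a->s4 s3-b->s4 s4-a->s0 s4-b->s0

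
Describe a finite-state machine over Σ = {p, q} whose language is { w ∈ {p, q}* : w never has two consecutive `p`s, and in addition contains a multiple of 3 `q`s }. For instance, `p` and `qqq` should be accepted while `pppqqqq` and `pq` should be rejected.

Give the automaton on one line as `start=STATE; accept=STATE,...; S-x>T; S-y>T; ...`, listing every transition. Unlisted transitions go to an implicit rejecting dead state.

start=A; accept=A,B; A-p>B; A-q>C; B-p>D; B-q>C; C-p>E; C-q>F; D-p>D; D-q>D; E-p>D; E-q>F; F-p>G; F-q>A; G-p>D; G-q>A

Run two small machines in parallel and take their product. The first has 3 states tracking partial matches of the forbidden pattern `pp`; the second has 3 states tracking the count of `q`s modulo 3. A product state is a pair (one from each), accepting exactly when both do. Minimizing collapses redundant product states.
A 7-state machine:
       p  q 
>* A   B  C 
 * B   D  C 
   C   E  F 
   D   D  D 
   E   D  F 
   F   G  A 
   G   D  A 
(> = start, * = accepting)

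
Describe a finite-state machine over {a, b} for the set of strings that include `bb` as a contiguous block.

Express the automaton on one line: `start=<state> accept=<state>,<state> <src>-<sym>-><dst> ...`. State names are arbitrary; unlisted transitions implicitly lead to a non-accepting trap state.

Track how much of `bb` has been matched so far: state S0 is no progress, S2 is the absorbing accept state reached once `bb` has occurred. Intermediate states record partial matches; on a mismatch, fall back to the longest reusable overlap.
3 states suffice.
        a   b  
>  S0   S0  S1 
   S1   S0  S2 
 * S2   S2  S2 
(> = start, * = accepting)

start=S0 accept=S2 S0-a->S0 S0-b->S1 S1-a->S0 S1-b->S2 S2-a->S2 S2-b->S2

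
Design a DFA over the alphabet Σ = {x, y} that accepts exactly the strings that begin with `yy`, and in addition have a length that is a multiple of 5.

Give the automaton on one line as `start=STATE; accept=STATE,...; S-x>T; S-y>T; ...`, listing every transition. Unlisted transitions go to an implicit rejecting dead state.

Run two small machines in parallel and take their product. One (4 states) tracks whether the input so far still matches the prefix `yy`; the other (5 states) tracks the input length modulo 5. Each combined state is a pair, one component from each; accept when both components accept.
12 states suffice.
       x  y 
>  A   B  C 
   B   D  D 
   C   D  E 
   D   F  F 
   E   G  G 
   F   H  H 
   G   I  I 
   H   J  J 
   I   K  K 
   J   B  B 
 * K   L  L 
   L   E  E 
(> = start, * = accepting)

start=A; accept=K; A-x>B; A-y>C; B-x>D; B-y>D; C-x>D; C-y>E; D-x>F; D-y>F; E-x>G; E-y>G; F-x>H; F-y>H; G-x>I; G-y>I; H-x>J; H-y>J; I-x>K; I-y>K; J-x>B; J-y>B; K-x>L; K-y>L; L-x>E; L-y>E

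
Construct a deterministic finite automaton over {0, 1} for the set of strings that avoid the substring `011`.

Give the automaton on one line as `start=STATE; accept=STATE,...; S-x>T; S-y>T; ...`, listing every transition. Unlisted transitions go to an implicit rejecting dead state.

Track partial matches of the forbidden pattern `011`. State q3 is a dead state reached once `011` has occurred; every other state accepts. q0 means no part of `011` is currently matched.
4 states suffice.
        0   1  
>* q0   q1  q0 
 * q1   q1  q2 
 * q2   q1  q3 
   q3   q3  q3 
(> = start, * = accepting)

start=q0; accept=q0,q1,q2; q0-0>q1; q0-1>q0; q1-0>q1; q1-1>q2; q2-0>q1; q2-1>q3; q3-0>q3; q3-1>q3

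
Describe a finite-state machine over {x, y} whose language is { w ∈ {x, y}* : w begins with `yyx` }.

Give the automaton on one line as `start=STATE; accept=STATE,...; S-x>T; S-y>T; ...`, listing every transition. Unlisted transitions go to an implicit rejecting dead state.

Walk along `yyx` while the input agrees: from S0 take `y` to S1, and so on. Any deviation drops to the rejecting sink S4. Once S3 is reached the prefix is confirmed and every continuation is accepted.
5 states suffice.
        x   y  
>  S0   S4  S1 
   S1   S4  S2 
   S2   S3  S4 
 * S3   S3  S3 
   S4   S4  S4 
(> = start, * = accepting)

start=S0; accept=S3; S0-x>S4; S0-y>S1; S1-x>S4; S1-y>S2; S2-x>S3; S2-y>S4; S3-x>S3; S3-y>S3; S4-x>S4; S4-y>S4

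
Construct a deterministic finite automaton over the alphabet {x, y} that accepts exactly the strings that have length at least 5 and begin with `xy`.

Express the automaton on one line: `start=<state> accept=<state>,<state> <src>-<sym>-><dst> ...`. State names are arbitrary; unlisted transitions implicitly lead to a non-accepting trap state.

Handle the two conditions separately and then intersect. One (7 states) tracks the input length, saturating at 6; the other (4 states) tracks whether the input so far still matches the prefix `xy`. Each combined state is a pair, one component from each; accept when both components accept. Equivalent product states are then merged.
With 7 states:
        x   y  
>  q0   q1  q2 
   q1   q2  q3 
   q2   q2  q2 
   q3   q4  q4 
   q4   q5  q5 
   q5   q6  q6 
 * q6   q6  q6 
(> = start, * = accepting)

start=q0 accept=q6 q0-x->q1 q0-y->q2 q1-x->q2 q1-y->q3 q2-x->q2 q2-y->q2 q3-x->q4 q3-y->q4 q4-x->q5 q4-y->q5 q5-x->q6 q5-y->q6 q6-x->q6 q6-y->q6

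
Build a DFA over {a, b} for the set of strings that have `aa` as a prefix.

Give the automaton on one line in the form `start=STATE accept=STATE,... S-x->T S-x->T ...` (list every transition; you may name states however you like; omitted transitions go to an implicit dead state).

start=S0 accept=S2 S0-a->S1 S0-b->S3 S1-a->S2 S1-b->S3 S2-a->S2 S2-b->S2 S3-a->S3 S3-b->S3

Walk along `aa` while the input agrees: from S0 take `a` to S1, and so on. Any deviation drops to the rejecting sink S3. Once S2 is reached the prefix is confirmed and every continuation is accepted.
With 4 states:
        a   b  
>  S0   S1  S3 
   S1   S2  S3 
 * S2   S2  S2 
   S3   S3  S3 
(> = start, * = accepting)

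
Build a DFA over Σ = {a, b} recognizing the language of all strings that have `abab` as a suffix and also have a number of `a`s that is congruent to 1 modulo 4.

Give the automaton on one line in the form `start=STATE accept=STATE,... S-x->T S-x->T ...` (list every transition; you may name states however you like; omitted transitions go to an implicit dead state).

start=q0 accept=q19 q0-a->q1 q0-b->q0 q1-a->q2 q1-b->q3 q2-a->q4 q2-b->q5 q3-a->q6 q3-b->q7 q4-a->q8 q4-b->q9 q5-a->q10 q5-b->q11 q6-a->q4 q6-b->q12 q7-a->q2 q7-b->q7 q8-a->q1 q8-b->q13 q9-a->q14 q9-b->q15 q10-a->q8 q10-b->q16 q11-a->q4 q11-b->q11 q12-a->q10 q12-b->q11 q13-a->q17 q13-b->q0 q14-a->q1 q14-b->q18 q15-a->q8 q15-b->q15 q16-a->q14 q16-b->q15 q17-a->q2 q17-b->q19 q18-a->q17 q18-b->q0 q19-a->q6 q19-b->q7

Handle the two conditions separately and then intersect. One (5 states) tracks how much of the suffix `abab` has currently been matched; the other (4 states) tracks the count of `a`s modulo 4. Each combined state is a pair, one component from each; accept when both components accept.
          a    b  
>  q0     q1   q0 
   q1     q2   q3 
   q2     q4   q5 
   q3     q6   q7 
   q4     q8   q9 
   q5    q10  q11 
   q6     q4  q12 
   q7     q2   q7 
   q8     q1  q13 
   q9    q14  q15 
   q10    q8  q16 
   q11    q4  q11 
   q12   q10  q11 
   q13   q17   q0 
   q14    q1  q18 
   q15    q8  q15 
   q16   q14  q15 
   q17    q2  q19 
   q18   q17   q0 
 * q19    q6   q7 
(> = start, * = accepting)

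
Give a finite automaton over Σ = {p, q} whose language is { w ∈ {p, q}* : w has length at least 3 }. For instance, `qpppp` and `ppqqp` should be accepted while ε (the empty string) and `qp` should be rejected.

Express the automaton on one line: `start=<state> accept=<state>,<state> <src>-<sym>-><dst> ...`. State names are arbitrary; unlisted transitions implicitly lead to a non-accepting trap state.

start=S0 accept=S3,S4 S0-p->S1 S0-q->S1 S1-p->S2 S1-q->S2 S2-p->S3 S2-q->S3 S3-p->S4 S3-q->S4 S4-p->S4 S4-q->S4

Count input length up to 4: every symbol moves from S0 toward S4, which means 'more than 3' and absorbs. Accept from {S3, S4}.
A 5-state machine:
        p   q  
>  S0   S1  S1 
   S1   S2  S2 
   S2   S3  S3 
 * S3   S4  S4 
 * S4   S4  S4 
(> = start, * = accepting)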